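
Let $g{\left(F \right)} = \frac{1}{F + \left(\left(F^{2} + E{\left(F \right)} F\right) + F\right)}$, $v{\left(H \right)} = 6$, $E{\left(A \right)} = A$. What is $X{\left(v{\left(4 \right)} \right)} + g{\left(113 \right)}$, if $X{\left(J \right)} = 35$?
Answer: $\frac{901741}{25764} \approx 35.0$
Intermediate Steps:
$g{\left(F \right)} = \frac{1}{2 F + 2 F^{2}}$ ($g{\left(F \right)} = \frac{1}{F + \left(\left(F^{2} + F F\right) + F\right)} = \frac{1}{F + \left(\left(F^{2} + F^{2}\right) + F\right)} = \frac{1}{F + \left(2 F^{2} + F\right)} = \frac{1}{F + \left(F + 2 F^{2}\right)} = \frac{1}{2 F + 2 F^{2}}$)
$X{\left(v{\left(4 \right)} \right)} + g{\left(113 \right)} = 35 + \frac{1}{2 \cdot 113 \left(1 + 113\right)} = 35 + \frac{1}{2} \cdot \frac{1}{113} \cdot \frac{1}{114} = 35 + \frac{1}{25764} = \frac{901741}{25764}$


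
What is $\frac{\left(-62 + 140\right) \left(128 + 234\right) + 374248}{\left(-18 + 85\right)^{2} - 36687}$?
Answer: $- \frac{201242}{16099} \approx -12.5$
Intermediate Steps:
$\frac{\left(-62 + 140\right) \left(128 + 234\right) + 374248}{\left(-18 + 85\right)^{2} - 36687} = \frac{78 \cdot 362 + 374248}{67^{2} - 36687} = \frac{28236 + 374248}{4489 - 36687} = \frac{402484}{-32198} = 402484 \left(- \frac{1}{32198}\right) = - \frac{201242}{16099}$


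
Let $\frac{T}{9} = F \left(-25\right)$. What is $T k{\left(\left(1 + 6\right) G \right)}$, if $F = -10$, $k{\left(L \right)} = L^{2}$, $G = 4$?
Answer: $1764000$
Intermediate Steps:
$T = 2250$ ($T = 9 \left(\left(-10\right) \left(-25\right)\right) = 9 \cdot 250 = 2250$)
$T k{\left(\left(1 + 6\right) G \right)} = 2250 \left(\left(1 + 6\right) 4\right)^{2} = 2250 \left(7 \cdot 4\right)^{2} = 2250 \cdot 28^{2} = 2250 \cdot 784 = 1764000$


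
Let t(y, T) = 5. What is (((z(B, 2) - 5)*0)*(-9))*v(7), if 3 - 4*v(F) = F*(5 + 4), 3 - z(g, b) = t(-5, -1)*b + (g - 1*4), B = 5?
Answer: 0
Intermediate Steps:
z(g, b) = 7 - g - 5*b (z(g, b) = 3 - (5*b + (g - 1*4)) = 3 - (5*b + (g - 4)) = 3 - (5*b + (-4 + g)) = 3 - (-4 + g + 5*b) = 3 + (4 - g - 5*b) = 7 - g - 5*b)
v(F) = ¾ - 9*F/4 (v(F) = ¾ - F*(5 + 4)/4 = ¾ - F*9/4 = ¾ - 9*F/4)
(((z(B, 2) - 5)*0)*(-9))*v(7) = ((((7 - 1*5 - 5*2) - 5)*0)*(-9))*(¾ - 9/4*7) = ((((7 - 5 - 10) - 5)*0)*(-9))*(¾ - 63/4) = (((-8 - 5)*0)*(-9))*(-15) = (-13*0*(-9))*(-15) = (0*(-9))*(-15) = 0*(-15) = 0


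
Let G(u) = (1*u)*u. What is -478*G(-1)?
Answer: -478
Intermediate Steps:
G(u) = u² (G(u) = u*u = u²)
-478*G(-1) = -478*(-1)² = -478*1 = -478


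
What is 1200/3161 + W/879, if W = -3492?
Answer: -3327804/926173 ≈ -3.5931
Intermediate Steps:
1200/3161 + W/879 = 1200/3161 - 3492/879 = 1200*(1/3161) - 3492*1/879 = 1200/3161 - 1164/293 = -3327804/926173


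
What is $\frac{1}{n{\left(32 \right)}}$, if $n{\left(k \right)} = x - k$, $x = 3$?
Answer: $- \frac{1}{29} \approx -0.034483$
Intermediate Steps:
$n{\left(k \right)} = 3 - k$
$\frac{1}{n{\left(32 \right)}} = \frac{1}{3 - 32} = \frac{1}{-29} = - \frac{1}{29}$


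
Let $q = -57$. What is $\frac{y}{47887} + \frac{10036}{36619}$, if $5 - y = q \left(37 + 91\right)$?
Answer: $\frac{106849893}{250510579} \approx 0.42653$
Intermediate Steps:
$y = 7301$ ($y = 5 - - 57 \left(37 + 91\right) = 5 - \left(-57\right) 128 = 5 - -7296 = 5 + 7296 = 7301$)
$\frac{y}{47887} + \frac{10036}{36619} = \frac{7301}{47887} + \frac{10036}{36619} = 7301 \cdot \frac{1}{47887} + 10036 \cdot \frac{1}{36619} = \frac{1043}{6841} + \frac{10036}{36619} = \frac{106849893}{250510579}$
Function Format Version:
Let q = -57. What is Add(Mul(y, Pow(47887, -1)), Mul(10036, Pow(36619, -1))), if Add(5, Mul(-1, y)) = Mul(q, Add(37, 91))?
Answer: Rational(106849893, 250510579) ≈ 0.42653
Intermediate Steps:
y = 7301 (y = Add(5, Mul(-1, Mul(-57, Add(37, 91)))) = Add(5, Mul(-1, Mul(-57, 128))) = Add(5, Mul(-1, -7296)) = Add(5, 7296) = 7301)
Add(Mul(y, Pow(47887, -1)), Mul(10036, Pow(36619, -1))) = Add(Mul(7301, Pow(47887, -1)), Mul(10036, Pow(36619, -1))) = Add(Mul(7301, Rational(1, 47887)), Mul(10036, Rational(1, 36619))) = Add(Rational(1043, 6841), Rational(10036, 36619)) = Rational(106849893, 250510579)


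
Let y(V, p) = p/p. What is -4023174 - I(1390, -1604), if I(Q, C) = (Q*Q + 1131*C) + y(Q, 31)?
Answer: -4141151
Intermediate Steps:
y(V, p) = 1
I(Q, C) = 1 + Q**2 + 1131*C (I(Q, C) = (Q*Q + 1131*C) + 1 = (Q**2 + 1131*C) + 1 = 1 + Q**2 + 1131*C)
-4023174 - I(1390, -1604) = -4023174 - (1 + 1390**2 + 1131*(-1604)) = -4023174 - (1 + 1932100 - 1814124) = -4023174 - 1*117977 = -4023174 - 117977 = -4141151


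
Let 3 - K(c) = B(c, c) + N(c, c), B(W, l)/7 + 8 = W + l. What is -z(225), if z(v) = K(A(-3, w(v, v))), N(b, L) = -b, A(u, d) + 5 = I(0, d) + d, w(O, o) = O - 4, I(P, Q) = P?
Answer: 2749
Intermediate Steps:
w(O, o) = -4 + O
A(u, d) = -5 + d (A(u, d) = -5 + (0 + d) = -5 + d)
B(W, l) = -56 + 7*W + 7*l (B(W, l) = -56 + 7*(W + l) = -56 + (7*W + 7*l) = -56 + 7*W + 7*l)
K(c) = 59 - 13*c (K(c) = 3 - ((-56 + 7*c + 7*c) - c) = 3 - ((-56 + 14*c) - c) = 3 - (-56 + 13*c) = 3 + (56 - 13*c) = 59 - 13*c)
z(v) = 176 - 13*v (z(v) = 59 - 13*(-5 + (-4 + v)) = 59 - 13*(-9 + v) = 59 + (117 - 13*v) = 176 - 13*v)
-z(225) = -(176 - 13*225) = -(176 - 2925) = -1*(-2749) = 2749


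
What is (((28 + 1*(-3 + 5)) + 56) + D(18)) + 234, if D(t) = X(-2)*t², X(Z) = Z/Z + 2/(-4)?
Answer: 482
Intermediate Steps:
X(Z) = ½ (X(Z) = 1 + 2*(-¼) = 1 - ½ = ½)
D(t) = t²/2
(((28 + 1*(-3 + 5)) + 56) + D(18)) + 234 = (((28 + 1*(-3 + 5)) + 56) + (½)*18²) + 234 = (((28 + 1*2) + 56) + (½)*324) + 234 = (((28 + 2) + 56) + 162) + 234 = ((30 + 56) + 162) + 234 = (86 + 162) + 234 = 248 + 234 = 482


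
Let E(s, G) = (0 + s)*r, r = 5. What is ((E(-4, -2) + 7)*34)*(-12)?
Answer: 5304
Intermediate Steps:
E(s, G) = 5*s (E(s, G) = (0 + s)*5 = s*5 = 5*s)
((E(-4, -2) + 7)*34)*(-12) = ((5*(-4) + 7)*34)*(-12) = ((-20 + 7)*34)*(-12) = -13*34*(-12) = -442*(-12) = 5304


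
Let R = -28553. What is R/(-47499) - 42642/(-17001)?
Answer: 278986879/89725611 ≈ 3.1093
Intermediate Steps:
R/(-47499) - 42642/(-17001) = -28553/(-47499) - 42642/(-17001) = -28553*(-1/47499) - 42642*(-1/17001) = 28553/47499 + 4738/1889 = 278986879/89725611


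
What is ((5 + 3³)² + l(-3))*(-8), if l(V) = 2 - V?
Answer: -8232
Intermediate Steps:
((5 + 3³)² + l(-3))*(-8) = ((5 + 3³)² + (2 - 1*(-3)))*(-8) = ((5 + 27)² + (2 + 3))*(-8) = (32² + 5)*(-8) = (1024 + 5)*(-8) = 1029*(-8) = -8232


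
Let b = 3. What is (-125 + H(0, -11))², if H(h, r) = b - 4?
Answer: 15876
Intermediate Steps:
H(h, r) = -1 (H(h, r) = 3 - 4 = -1)
(-125 + H(0, -11))² = (-125 - 1)² = (-126)² = 15876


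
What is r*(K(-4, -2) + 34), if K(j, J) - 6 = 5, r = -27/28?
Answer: -1215/28 ≈ -43.393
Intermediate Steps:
r = -27/28 (r = -27*1/28 = -27/28 ≈ -0.96429)
K(j, J) = 11 (K(j, J) = 6 + 5 = 11)
r*(K(-4, -2) + 34) = -27*(11 + 34)/28 = -27/28*45 = -1215/28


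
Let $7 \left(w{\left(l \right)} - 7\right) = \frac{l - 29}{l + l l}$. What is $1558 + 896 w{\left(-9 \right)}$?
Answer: $\frac{69862}{9} \approx 7762.4$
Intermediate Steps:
$w{\left(l \right)} = 7 + \frac{-29 + l}{7 \left(l + l^{2}\right)}$ ($w{\left(l \right)} = 7 + \frac{\left(l - 29\right) \frac{1}{l + l l}}{7} = 7 + \frac{\left(-29 + l\right) \frac{1}{l + l^{2}}}{7} = 7 + \frac{\frac{1}{l + l^{2}} \left(-29 + l\right)}{7} = 7 + \frac{-29 + l}{7 \left(l + l^{2}\right)}$)
$1558 + 896 w{\left(-9 \right)} = 1558 + 896 \frac{-29 + 49 \left(-9\right)^{2} + 50 \left(-9\right)}{7 \left(-9\right) \left(1 - 9\right)} = 1558 + 896 \cdot \frac{1}{7} \left(- \frac{1}{9}\right) \frac{1}{-8} \left(-29 + 49 \cdot 81 - 450\right) = 1558 + 896 \cdot \frac{1}{7} \left(- \frac{1}{9}\right) \left(- \frac{1}{8}\right) \left(-29 + 3969 - 450\right) = 1558 + 896 \cdot \frac{1}{7} \left(- \frac{1}{9}\right) \left(- \frac{1}{8}\right) 3490 = 1558 + 896 \cdot \frac{1745}{252} = 1558 + \frac{55840}{9} = \frac{69862}{9}$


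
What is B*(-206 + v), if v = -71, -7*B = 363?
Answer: 100551/7 ≈ 14364.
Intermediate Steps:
B = -363/7 (B = -⅐*363 = -363/7 ≈ -51.857)
B*(-206 + v) = -363*(-206 - 71)/7 = -363/7*(-277) = 100551/7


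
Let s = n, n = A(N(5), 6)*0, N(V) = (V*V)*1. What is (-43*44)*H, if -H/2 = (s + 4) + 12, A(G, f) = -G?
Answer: 60544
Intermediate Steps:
N(V) = V**2 (N(V) = V**2*1 = V**2)
n = 0 (n = -1*5**2*0 = -1*25*0 = -25*0 = 0)
s = 0
H = -32 (H = -2*((0 + 4) + 12) = -2*(4 + 12) = -2*16 = -32)
(-43*44)*H = -43*44*(-32) = -1892*(-32) = 60544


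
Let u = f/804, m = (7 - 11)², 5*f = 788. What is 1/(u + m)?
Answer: 1005/16277 ≈ 0.061744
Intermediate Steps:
f = 788/5 (f = (⅕)*788 = 788/5 ≈ 157.60)
m = 16 (m = (-4)² = 16)
u = 197/1005 (u = (788/5)/804 = (788/5)*(1/804) = 197/1005 ≈ 0.19602)
1/(u + m) = 1/(197/1005 + 16) = 1/(16277/1005) = 1005/16277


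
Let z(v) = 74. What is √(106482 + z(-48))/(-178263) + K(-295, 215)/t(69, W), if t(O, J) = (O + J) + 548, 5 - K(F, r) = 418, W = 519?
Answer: -413/1136 - 2*√26639/178263 ≈ -0.36539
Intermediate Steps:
K(F, r) = -413 (K(F, r) = 5 - 1*418 = 5 - 418 = -413)
t(O, J) = 548 + J + O (t(O, J) = (J + O) + 548 = 548 + J + O)
√(106482 + z(-48))/(-178263) + K(-295, 215)/t(69, W) = √(106482 + 74)/(-178263) - 413/(548 + 519 + 69) = √106556*(-1/178263) - 413/1136 = (2*√26639)*(-1/178263) - 413*1/1136 = -2*√26639/178263 - 413/1136 = -413/1136 - 2*√26639/178263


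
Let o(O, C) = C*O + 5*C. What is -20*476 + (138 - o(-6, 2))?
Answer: -9380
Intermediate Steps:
o(O, C) = 5*C + C*O
-20*476 + (138 - o(-6, 2)) = -20*476 + (138 - 2*(5 - 6)) = -9520 + (138 - 2*(-1)) = -9520 + (138 - 1*(-2)) = -9520 + (138 + 2) = -9520 + 140 = -9380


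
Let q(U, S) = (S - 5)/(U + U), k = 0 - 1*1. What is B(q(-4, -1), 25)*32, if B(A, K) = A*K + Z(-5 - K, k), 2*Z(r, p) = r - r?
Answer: 600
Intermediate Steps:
k = -1 (k = 0 - 1 = -1)
Z(r, p) = 0 (Z(r, p) = (r - r)/2 = (1/2)*0 = 0)
q(U, S) = (-5 + S)/(2*U) (q(U, S) = (-5 + S)/((2*U)) = (-5 + S)*(1/(2*U)) = (-5 + S)/(2*U))
B(A, K) = A*K (B(A, K) = A*K + 0 = A*K)
B(q(-4, -1), 25)*32 = (((1/2)*(-5 - 1)/(-4))*25)*32 = (((1/2)*(-1/4)*(-6))*25)*32 = ((3/4)*25)*32 = (75/4)*32 = 600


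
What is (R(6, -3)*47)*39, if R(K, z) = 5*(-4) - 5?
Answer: -45825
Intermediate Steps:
R(K, z) = -25 (R(K, z) = -20 - 5 = -25)
(R(6, -3)*47)*39 = -25*47*39 = -1175*39 = -45825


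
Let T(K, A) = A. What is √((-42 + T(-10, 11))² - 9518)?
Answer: I*√8557 ≈ 92.504*I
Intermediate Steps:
√((-42 + T(-10, 11))² - 9518) = √((-42 + 11)² - 9518) = √((-31)² - 9518) = √(961 - 9518) = √(-8557) = I*√8557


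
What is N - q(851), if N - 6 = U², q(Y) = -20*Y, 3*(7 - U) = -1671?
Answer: 335122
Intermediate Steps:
U = 564 (U = 7 - ⅓*(-1671) = 7 + 557 = 564)
N = 318102 (N = 6 + 564² = 6 + 318096 = 318102)
N - q(851) = 318102 - (-20)*851 = 318102 - 1*(-17020) = 318102 + 17020 = 335122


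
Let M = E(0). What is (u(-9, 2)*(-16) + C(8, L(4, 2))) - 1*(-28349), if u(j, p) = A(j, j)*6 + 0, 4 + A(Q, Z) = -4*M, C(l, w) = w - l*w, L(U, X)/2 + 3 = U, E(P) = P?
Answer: 28719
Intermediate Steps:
L(U, X) = -6 + 2*U
M = 0
C(l, w) = w - l*w
A(Q, Z) = -4 (A(Q, Z) = -4 - 4*0 = -4 + 0 = -4)
u(j, p) = -24 (u(j, p) = -4*6 + 0 = -24 + 0 = -24)
(u(-9, 2)*(-16) + C(8, L(4, 2))) - 1*(-28349) = (-24*(-16) + (-6 + 2*4)*(1 - 1*8)) - 1*(-28349) = (384 + (-6 + 8)*(1 - 8)) + 28349 = (384 + 2*(-7)) + 28349 = (384 - 14) + 28349 = 370 + 28349 = 28719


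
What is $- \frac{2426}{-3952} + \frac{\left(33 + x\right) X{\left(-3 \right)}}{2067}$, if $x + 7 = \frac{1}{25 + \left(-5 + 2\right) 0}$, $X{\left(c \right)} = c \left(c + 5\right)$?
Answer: $\frac{1409321}{2618200} \approx 0.53828$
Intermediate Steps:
$X{\left(c \right)} = c \left(5 + c\right)$
$x = - \frac{174}{25}$ ($x = -7 + \frac{1}{25 + \left(-5 + 2\right) 0} = -7 + \frac{1}{25 - 0} = -7 + \frac{1}{25 + 0} = -7 + \frac{1}{25} = - \frac{174}{25} \approx -6.96$)
$- \frac{2426}{-3952} + \frac{\left(33 + x\right) X{\left(-3 \right)}}{2067} = - \frac{2426}{-3952} + \frac{\left(33 - \frac{174}{25}\right) \left(- 3 \left(5 - 3\right)\right)}{2067} = \left(-2426\right) \left(- \frac{1}{3952}\right) + \frac{651 \left(\left(-3\right) 2\right)}{25} \cdot \frac{1}{2067} = \frac{1213}{1976} + \frac{651}{25} \left(-6\right) \frac{1}{2067} = \frac{1213}{1976} - \frac{1302}{17225} = \frac{1409321}{2618200}$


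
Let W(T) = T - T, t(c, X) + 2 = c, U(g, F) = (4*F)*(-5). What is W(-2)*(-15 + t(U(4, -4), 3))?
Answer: 0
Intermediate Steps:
U(g, F) = -20*F
t(c, X) = -2 + c
W(T) = 0
W(-2)*(-15 + t(U(4, -4), 3)) = 0*(-15 + (-2 - 20*(-4))) = 0*(-15 + (-2 + 80)) = 0*(-15 + 78) = 0*63 = 0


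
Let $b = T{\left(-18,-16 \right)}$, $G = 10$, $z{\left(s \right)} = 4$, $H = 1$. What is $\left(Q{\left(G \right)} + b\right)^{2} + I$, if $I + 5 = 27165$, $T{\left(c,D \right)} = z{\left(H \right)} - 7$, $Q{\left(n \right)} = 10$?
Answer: $27209$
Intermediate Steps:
$T{\left(c,D \right)} = -3$ ($T{\left(c,D \right)} = 4 - 7 = -3$)
$b = -3$
$I = 27160$ ($I = -5 + 27165 = 27160$)
$\left(Q{\left(G \right)} + b\right)^{2} + I = \left(10 - 3\right)^{2} + 27160 = 7^{2} + 27160 = 49 + 27160 = 27209$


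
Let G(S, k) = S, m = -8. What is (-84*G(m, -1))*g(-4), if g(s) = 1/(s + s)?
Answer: -84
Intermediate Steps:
g(s) = 1/(2*s)
(-84*G(m, -1))*g(-4) = (-84*(-8))*((½)/(-4)) = 672*((½)*(-¼)) = 672*(-⅛) = -84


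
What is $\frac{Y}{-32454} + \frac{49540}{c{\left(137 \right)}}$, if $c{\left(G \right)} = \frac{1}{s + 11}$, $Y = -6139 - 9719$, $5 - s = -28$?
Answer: $\frac{3930108161}{1803} \approx 2.1798 \cdot 10^{6}$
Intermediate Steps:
$s = 33$ ($s = 5 - -28 = 5 + 28 = 33$)
$Y = -15858$
$c{\left(G \right)} = \frac{1}{44}$ ($c{\left(G \right)} = \frac{1}{33 + 11} = \frac{1}{44}$)
$\frac{Y}{-32454} + \frac{49540}{c{\left(137 \right)}} = - \frac{15858}{-32454} + 49540 \frac{1}{\frac{1}{44}} = \left(-15858\right) \left(- \frac{1}{32454}\right) + 49540 \cdot 44 = \frac{881}{1803} + 2179760 = \frac{3930108161}{1803}$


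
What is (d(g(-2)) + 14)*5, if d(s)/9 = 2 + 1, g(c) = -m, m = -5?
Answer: 205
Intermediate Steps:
g(c) = 5 (g(c) = -1*(-5) = 5)
d(s) = 27 (d(s) = 9*(2 + 1) = 9*3 = 27)
(d(g(-2)) + 14)*5 = (27 + 14)*5 = 41*5 = 205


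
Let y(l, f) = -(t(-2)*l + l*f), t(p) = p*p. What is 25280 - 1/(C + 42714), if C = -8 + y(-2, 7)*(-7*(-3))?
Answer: 1091287039/43168 ≈ 25280.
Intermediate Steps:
t(p) = p**2
y(l, f) = -4*l - f*l (y(l, f) = -((-2)**2*l + l*f) = -(4*l + f*l) = -4*l - f*l)
C = 454 (C = -8 + (-1*(-2)*(4 + 7))*(-7*(-3)) = -8 - 1*(-2)*11*21 = -8 + 22*21 = -8 + 462 = 454)
25280 - 1/(C + 42714) = 25280 - 1/(454 + 42714) = 25280 - 1/43168 = 1091287039/43168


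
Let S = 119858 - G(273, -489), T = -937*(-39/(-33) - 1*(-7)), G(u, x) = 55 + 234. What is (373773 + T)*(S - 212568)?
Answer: -374523061827/11 ≈ -3.4048e+10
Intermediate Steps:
G(u, x) = 289
T = -84330/11 (T = -937*(-39*(-1/33) + 7) = -937*(13/11 + 7) = -937*90/11 = -84330/11 ≈ -7666.4)
S = 119569 (S = 119858 - 1*289 = 119858 - 289 = 119569)
(373773 + T)*(S - 212568) = (373773 - 84330/11)*(119569 - 212568) = (4027173/11)*(-92999) = -374523061827/11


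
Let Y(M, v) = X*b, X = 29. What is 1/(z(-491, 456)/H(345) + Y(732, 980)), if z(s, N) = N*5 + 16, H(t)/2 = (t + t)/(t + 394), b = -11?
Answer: 345/314131 ≈ 0.0010983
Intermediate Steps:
H(t) = 4*t/(394 + t) (H(t) = 2*((t + t)/(t + 394)) = 2*((2*t)/(394 + t)) = 2*(2*t/(394 + t)) = 4*t/(394 + t))
Y(M, v) = -319 (Y(M, v) = 29*(-11) = -319)
z(s, N) = 16 + 5*N (z(s, N) = 5*N + 16 = 16 + 5*N)
1/(z(-491, 456)/H(345) + Y(732, 980)) = 1/((16 + 5*456)/((4*345/(394 + 345))) - 319) = 1/((16 + 2280)/((4*345/739)) - 319) = 1/(2296/((4*345*(1/739))) - 319) = 1/(2296/(1380/739) - 319) = 1/(2296*(739/1380) - 319) = 1/(424186/345 - 319) = 1/(314131/345) = 345/314131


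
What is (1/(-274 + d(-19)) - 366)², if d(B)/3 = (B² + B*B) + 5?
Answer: 487149557521/3636649 ≈ 1.3396e+5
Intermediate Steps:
d(B) = 15 + 6*B² (d(B) = 3*((B² + B*B) + 5) = 3*((B² + B²) + 5) = 3*(2*B² + 5) = 3*(5 + 2*B²) = 15 + 6*B²)
(1/(-274 + d(-19)) - 366)² = (1/(-274 + (15 + 6*(-19)²)) - 366)² = (1/(-274 + (15 + 6*361)) - 366)² = (1/(-274 + (15 + 2166)) - 366)² = (1/(-274 + 2181) - 366)² = (1/1907 - 366)² = (-697961/1907)² = 487149557521/3636649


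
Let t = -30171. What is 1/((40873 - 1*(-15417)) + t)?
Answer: 1/26119 ≈ 3.8286e-5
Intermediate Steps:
1/((40873 - 1*(-15417)) + t) = 1/((40873 - 1*(-15417)) - 30171) = 1/((40873 + 15417) - 30171) = 1/(56290 - 30171) = 1/26119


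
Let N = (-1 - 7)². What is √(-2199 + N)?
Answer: I*√2135 ≈ 46.206*I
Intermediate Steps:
N = 64 (N = (-8)² = 64)
√(-2199 + N) = √(-2199 + 64) = √(-2135) = I*√2135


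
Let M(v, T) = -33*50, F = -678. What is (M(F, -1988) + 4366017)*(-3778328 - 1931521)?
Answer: -24919876550583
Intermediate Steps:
M(v, T) = -1650
(M(F, -1988) + 4366017)*(-3778328 - 1931521) = (-1650 + 4366017)*(-3778328 - 1931521) = 4364367*(-5709849) = -24919876550583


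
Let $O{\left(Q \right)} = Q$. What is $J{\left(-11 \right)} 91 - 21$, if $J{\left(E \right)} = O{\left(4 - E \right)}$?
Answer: $1344$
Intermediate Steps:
$J{\left(E \right)} = 4 - E$
$J{\left(-11 \right)} 91 - 21 = \left(4 - -11\right) 91 - 21 = \left(4 + 11\right) 91 - 21 = 15 \cdot 91 - 21 = 1365 - 21 = 1344$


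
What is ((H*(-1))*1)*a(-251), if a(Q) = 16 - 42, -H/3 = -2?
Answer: 156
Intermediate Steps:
H = 6 (H = -3*(-2) = 6)
a(Q) = -26
((H*(-1))*1)*a(-251) = ((6*(-1))*1)*(-26) = -6*1*(-26) = -6*(-26) = 156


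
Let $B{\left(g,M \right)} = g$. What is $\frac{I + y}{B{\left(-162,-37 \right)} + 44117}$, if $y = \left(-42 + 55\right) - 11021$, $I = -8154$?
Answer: $- \frac{19162}{43955} \approx -0.43595$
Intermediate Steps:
$y = -11008$ ($y = 13 - 11021 = -11008$)
$\frac{I + y}{B{\left(-162,-37 \right)} + 44117} = \frac{-8154 - 11008}{-162 + 44117} = - \frac{19162}{43955}$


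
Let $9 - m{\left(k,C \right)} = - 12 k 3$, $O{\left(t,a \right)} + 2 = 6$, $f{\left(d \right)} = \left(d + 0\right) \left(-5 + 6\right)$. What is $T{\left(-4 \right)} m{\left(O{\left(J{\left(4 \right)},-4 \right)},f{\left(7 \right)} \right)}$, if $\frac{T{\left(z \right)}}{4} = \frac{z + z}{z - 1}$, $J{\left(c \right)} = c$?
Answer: $\frac{4896}{5} \approx 979.2$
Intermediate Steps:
$f{\left(d \right)} = d$ ($f{\left(d \right)} = d 1 = d$)
$O{\left(t,a \right)} = 4$ ($O{\left(t,a \right)} = -2 + 6 = 4$)
$m{\left(k,C \right)} = 9 + 36 k$ ($m{\left(k,C \right)} = 9 - - 12 k 3 = 9 - - 12 \cdot 3 k = 9 - - 36 k = 9 + 36 k$)
$T{\left(z \right)} = \frac{8 z}{-1 + z}$ ($T{\left(z \right)} = 4 \frac{z + z}{z - 1} = 4 \frac{2 z}{-1 + z} = \frac{8 z}{-1 + z}$)
$T{\left(-4 \right)} m{\left(O{\left(J{\left(4 \right)},-4 \right)},f{\left(7 \right)} \right)} = 8 \left(-4\right) \frac{1}{-1 - 4} \left(9 + 36 \cdot 4\right) = 8 \left(-4\right) \frac{1}{-5} \left(9 + 144\right) = 8 \left(-4\right) \left(- \frac{1}{5}\right) 153 = \frac{32}{5} \cdot 153 = \frac{4896}{5}$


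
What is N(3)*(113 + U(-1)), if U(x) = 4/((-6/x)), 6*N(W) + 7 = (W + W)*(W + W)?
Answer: 9889/18 ≈ 549.39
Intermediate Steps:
N(W) = -7/6 + 2*W**2/3 (N(W) = -7/6 + ((W + W)*(W + W))/6 = -7/6 + ((2*W)*(2*W))/6 = -7/6 + (4*W**2)/6 = -7/6 + 2*W**2/3)
U(x) = -2*x/3 (U(x) = 4*(-x/6) = -2*x/3)
N(3)*(113 + U(-1)) = (-7/6 + (2/3)*3**2)*(113 - 2/3*(-1)) = (-7/6 + (2/3)*9)*(113 + 2/3) = (-7/6 + 6)*(341/3) = (29/6)*(341/3) = 9889/18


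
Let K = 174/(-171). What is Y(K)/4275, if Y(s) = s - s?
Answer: 0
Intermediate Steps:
K = -58/57 (K = 174*(-1/171) = -58/57 ≈ -1.0175)
Y(s) = 0
Y(K)/4275 = 0/4275 = 0*(1/4275) = 0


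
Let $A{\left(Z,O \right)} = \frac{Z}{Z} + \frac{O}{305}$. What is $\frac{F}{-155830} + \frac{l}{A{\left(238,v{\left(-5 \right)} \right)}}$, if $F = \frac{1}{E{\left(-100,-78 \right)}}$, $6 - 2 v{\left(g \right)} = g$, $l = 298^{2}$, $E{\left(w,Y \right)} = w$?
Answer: $\frac{844137966520621}{9677043000} \approx 87231.0$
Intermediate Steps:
$l = 88804$
$v{\left(g \right)} = 3 - \frac{g}{2}$
$F = - \frac{1}{100}$ ($F = \frac{1}{-100} = - \frac{1}{100} \approx -0.01$)
$A{\left(Z,O \right)} = 1 + \frac{O}{305}$ ($A{\left(Z,O \right)} = 1 + O \frac{1}{305} = 1 + \frac{O}{305}$)
$\frac{F}{-155830} + \frac{l}{A{\left(238,v{\left(-5 \right)} \right)}} = - \frac{1}{100 \left(-155830\right)} + \frac{88804}{1 + \frac{3 - - \frac{5}{2}}{305}} = \left(- \frac{1}{100}\right) \left(- \frac{1}{155830}\right) + \frac{88804}{1 + \frac{3 + \frac{5}{2}}{305}} = \frac{1}{15583000} + \frac{88804}{1 + \frac{1}{305} \cdot \frac{11}{2}} = \frac{1}{15583000} + \frac{88804}{1 + \frac{11}{610}} = \frac{1}{15583000} + \frac{88804}{\frac{621}{610}} = \frac{1}{15583000} + 88804 \cdot \frac{610}{621} = \frac{1}{15583000} + \frac{54170440}{621} = \frac{844137966520621}{9677043000}$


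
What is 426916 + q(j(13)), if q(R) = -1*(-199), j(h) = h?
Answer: 427115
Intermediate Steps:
q(R) = 199
426916 + q(j(13)) = 426916 + 199 = 427115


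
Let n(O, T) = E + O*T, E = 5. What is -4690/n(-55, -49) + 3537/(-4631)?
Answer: -3126929/1250370 ≈ -2.5008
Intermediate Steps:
n(O, T) = 5 + O*T
-4690/n(-55, -49) + 3537/(-4631) = -4690/(5 - 55*(-49)) + 3537/(-4631) = -4690/(5 + 2695) + 3537*(-1/4631) = -4690/2700 - 3537/4631 = -4690*1/2700 - 3537/4631 = -469/270 - 3537/4631 = -3126929/1250370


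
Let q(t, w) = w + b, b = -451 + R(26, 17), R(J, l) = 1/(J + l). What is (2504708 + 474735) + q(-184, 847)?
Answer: 128133078/43 ≈ 2.9798e+6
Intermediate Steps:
b = -19392/43 (b = -451 + 1/(26 + 17) = -451 + 1/43 = -19392/43 ≈ -450.98)
q(t, w) = -19392/43 + w (q(t, w) = w - 19392/43 = -19392/43 + w)
(2504708 + 474735) + q(-184, 847) = (2504708 + 474735) + (-19392/43 + 847) = 2979443 + 17029/43 = 128133078/43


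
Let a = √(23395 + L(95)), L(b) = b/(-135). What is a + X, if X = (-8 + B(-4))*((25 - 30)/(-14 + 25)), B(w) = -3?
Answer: 5 + √1894938/9 ≈ 157.95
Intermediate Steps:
L(b) = -b/135 (L(b) = b*(-1/135) = -b/135)
a = √1894938/9 (a = √(23395 - 1/135*95) = √(23395 - 19/27) = √(631646/27) = √1894938/9 ≈ 152.95)
X = 5 (X = (-8 - 3)*((25 - 30)/(-14 + 25)) = -(-55)/11 = -11*(-5/11) = 5)
a + X = √1894938/9 + 5 = 5 + √1894938/9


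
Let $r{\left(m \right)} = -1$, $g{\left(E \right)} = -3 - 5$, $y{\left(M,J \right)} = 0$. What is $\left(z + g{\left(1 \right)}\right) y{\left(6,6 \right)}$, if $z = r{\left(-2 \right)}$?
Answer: $0$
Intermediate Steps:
$g{\left(E \right)} = -8$ ($g{\left(E \right)} = -3 - 5 = -8$)
$z = -1$
$\left(z + g{\left(1 \right)}\right) y{\left(6,6 \right)} = \left(-1 - 8\right) 0 = \left(-9\right) 0 = 0$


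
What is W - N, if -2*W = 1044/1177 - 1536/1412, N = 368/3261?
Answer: -16854610/1354883541 ≈ -0.012440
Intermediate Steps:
N = 368/3261 (N = 368*(1/3261) = 368/3261 ≈ 0.11285)
W = 41718/415481 (W = -(1044/1177 - 1536/1412)/2 = -(1044*(1/1177) - 1536*1/1412)/2 = -(1044/1177 - 384/353)/2 = -½*(-83436/415481) = 41718/415481 ≈ 0.10041)
W - N = 41718/415481 - 1*368/3261 = 41718/415481 - 368/3261 = -16854610/1354883541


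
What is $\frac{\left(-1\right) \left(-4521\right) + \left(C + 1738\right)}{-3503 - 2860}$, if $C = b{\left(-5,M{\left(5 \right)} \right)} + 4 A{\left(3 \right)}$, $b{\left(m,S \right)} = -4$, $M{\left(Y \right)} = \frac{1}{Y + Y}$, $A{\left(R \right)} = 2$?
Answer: $- \frac{6263}{6363} \approx -0.98428$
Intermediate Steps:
$M{\left(Y \right)} = \frac{1}{2 Y}$
$C = 4$ ($C = -4 + 4 \cdot 2 = -4 + 8 = 4$)
$\frac{\left(-1\right) \left(-4521\right) + \left(C + 1738\right)}{-3503 - 2860} = \frac{\left(-1\right) \left(-4521\right) + \left(4 + 1738\right)}{-3503 - 2860} = \frac{4521 + 1742}{-6363} = 6263 \left(- \frac{1}{6363}\right) = - \frac{6263}{6363}$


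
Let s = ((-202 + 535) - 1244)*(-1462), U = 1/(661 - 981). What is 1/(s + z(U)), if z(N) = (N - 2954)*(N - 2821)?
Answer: 102400/989709726401 ≈ 1.0346e-7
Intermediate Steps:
U = -1/320 (U = 1/(-320) = -1/320 ≈ -0.0031250)
s = 1331882 (s = (333 - 1244)*(-1462) = -911*(-1462) = 1331882)
z(N) = (-2954 + N)*(-2821 + N)
1/(s + z(U)) = 1/(1331882 + (8333234 + (-1/320)² - 5775*(-1/320))) = 1/(1331882 + (8333234 + 1/102400 + 1155/64)) = 1/(1331882 + 853325009601/102400) = 1/(989709726401/102400) = 102400/989709726401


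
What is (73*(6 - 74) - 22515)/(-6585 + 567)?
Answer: 27479/6018 ≈ 4.5661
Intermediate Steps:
(73*(6 - 74) - 22515)/(-6585 + 567) = (73*(-68) - 22515)/(-6018) = (-4964 - 22515)*(-1/6018) = -27479*(-1/6018) = 27479/6018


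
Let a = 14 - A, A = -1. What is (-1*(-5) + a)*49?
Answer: 980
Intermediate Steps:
a = 15 (a = 14 - 1*(-1) = 14 + 1 = 15)
(-1*(-5) + a)*49 = (-1*(-5) + 15)*49 = (5 + 15)*49 = 20*49 = 980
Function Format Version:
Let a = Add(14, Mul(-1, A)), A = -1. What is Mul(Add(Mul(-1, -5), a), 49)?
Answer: 980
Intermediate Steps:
a = 15 (a = Add(14, Mul(-1, -1)) = Add(14, 1) = 15)
Mul(Add(Mul(-1, -5), a), 49) = Mul(Add(Mul(-1, -5), 15), 49) = Mul(Add(5, 15), 49) = Mul(20, 49) = 980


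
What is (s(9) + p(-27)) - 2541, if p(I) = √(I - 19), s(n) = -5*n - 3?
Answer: -2589 + I*√46 ≈ -2589.0 + 6.7823*I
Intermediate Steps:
s(n) = -3 - 5*n
p(I) = √(-19 + I)
(s(9) + p(-27)) - 2541 = ((-3 - 5*9) + √(-19 - 27)) - 2541 = ((-3 - 45) + √(-46)) - 2541 = (-48 + I*√46) - 2541 = -2589 + I*√46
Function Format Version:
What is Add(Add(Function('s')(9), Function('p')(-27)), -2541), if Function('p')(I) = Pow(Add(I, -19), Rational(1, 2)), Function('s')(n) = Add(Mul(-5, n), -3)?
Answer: Add(-2589, Mul(I, Pow(46, Rational(1, 2)))) ≈ Add(-2589.0, Mul(6.7823, I))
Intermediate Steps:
Function('s')(n) = Add(-3, Mul(-5, n))
Function('p')(I) = Pow(Add(-19, I), Rational(1, 2))
Add(Add(Function('s')(9), Function('p')(-27)), -2541) = Add(Add(Add(-3, Mul(-5, 9)), Pow(Add(-19, -27), Rational(1, 2))), -2541) = Add(Add(Add(-3, -45), Pow(-46, Rational(1, 2))), -2541) = Add(Add(-48, Mul(I, Pow(46, Rational(1, 2)))), -2541) = Add(-2589, Mul(I, Pow(46, Rational(1, 2))))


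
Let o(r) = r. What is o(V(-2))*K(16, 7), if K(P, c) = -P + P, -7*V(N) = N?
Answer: 0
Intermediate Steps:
V(N) = -N/7
K(P, c) = 0
o(V(-2))*K(16, 7) = -1/7*(-2)*0 = (2/7)*0 = 0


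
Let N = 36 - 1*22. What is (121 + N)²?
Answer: 18225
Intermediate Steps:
N = 14 (N = 36 - 22 = 14)
(121 + N)² = (121 + 14)² = 135² = 18225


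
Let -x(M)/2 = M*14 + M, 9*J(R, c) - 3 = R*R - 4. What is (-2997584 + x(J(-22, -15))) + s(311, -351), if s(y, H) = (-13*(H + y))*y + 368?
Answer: -2837106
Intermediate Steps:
J(R, c) = -1/9 + R**2/9 (J(R, c) = 1/3 + (R*R - 4)/9 = 1/3 + (R**2 - 4)/9 = 1/3 + (-4 + R**2)/9 = 1/3 + (-4/9 + R**2/9) = -1/9 + R**2/9)
x(M) = -30*M (x(M) = -2*(M*14 + M) = -2*(14*M + M) = -30*M)
s(y, H) = 368 + y*(-13*H - 13*y) (s(y, H) = (-13*H - 13*y)*y + 368 = y*(-13*H - 13*y) + 368 = 368 + y*(-13*H - 13*y))
(-2997584 + x(J(-22, -15))) + s(311, -351) = (-2997584 - 30*(-1/9 + (1/9)*(-22)**2)) + (368 - 13*311**2 - 13*(-351)*311) = (-2997584 - 30*(-1/9 + (1/9)*484)) + (368 - 13*96721 + 1419093) = (-2997584 - 30*(-1/9 + 484/9)) + (368 - 1257373 + 1419093) = (-2997584 - 30*161/3) + 162088 = (-2997584 - 1610) + 162088 = -2999194 + 162088 = -2837106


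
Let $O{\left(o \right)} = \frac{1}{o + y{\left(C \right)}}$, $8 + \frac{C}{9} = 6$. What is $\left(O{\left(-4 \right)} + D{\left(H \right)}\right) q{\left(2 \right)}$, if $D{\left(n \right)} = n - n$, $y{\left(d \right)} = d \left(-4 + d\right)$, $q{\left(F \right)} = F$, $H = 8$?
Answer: $\frac{1}{196} \approx 0.005102$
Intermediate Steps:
$C = -18$ ($C = -72 + 9 \cdot 6 = -72 + 54 = -18$)
$D{\left(n \right)} = 0$
$O{\left(o \right)} = \frac{1}{396 + o}$ ($O{\left(o \right)} = \frac{1}{o - 18 \left(-4 - 18\right)} = \frac{1}{o - -396} = \frac{1}{o + 396} = \frac{1}{396 + o}$)
$\left(O{\left(-4 \right)} + D{\left(H \right)}\right) q{\left(2 \right)} = \left(\frac{1}{396 - 4} + 0\right) 2 = \left(\frac{1}{392} + 0\right) 2 = \frac{1}{392} \cdot 2 = \frac{1}{196}$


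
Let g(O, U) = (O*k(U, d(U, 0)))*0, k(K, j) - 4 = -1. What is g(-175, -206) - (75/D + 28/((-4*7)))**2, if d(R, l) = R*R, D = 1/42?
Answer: -9916201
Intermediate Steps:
D = 1/42 ≈ 0.023810
d(R, l) = R**2
k(K, j) = 3 (k(K, j) = 4 - 1 = 3)
g(O, U) = 0 (g(O, U) = (O*3)*0 = (3*O)*0 = 0)
g(-175, -206) - (75/D + 28/((-4*7)))**2 = 0 - (75/(1/42) + 28/((-4*7)))**2 = 0 - (75*42 + 28/(-28))**2 = 0 - (3150 + 28*(-1/28))**2 = 0 - (3150 - 1)**2 = 0 - 1*3149**2 = 0 - 1*9916201 = 0 - 9916201 = -9916201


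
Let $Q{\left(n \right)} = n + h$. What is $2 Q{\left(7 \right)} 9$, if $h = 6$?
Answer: $234$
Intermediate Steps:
$Q{\left(n \right)} = 6 + n$ ($Q{\left(n \right)} = n + 6 = 6 + n$)
$2 Q{\left(7 \right)} 9 = 2 \left(6 + 7\right) 9 = 2 \cdot 13 \cdot 9 = 26 \cdot 9 = 234$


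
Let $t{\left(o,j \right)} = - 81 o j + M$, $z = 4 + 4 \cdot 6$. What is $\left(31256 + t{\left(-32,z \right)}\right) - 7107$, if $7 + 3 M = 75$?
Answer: $\frac{290243}{3} \approx 96748.0$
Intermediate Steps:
$M = \frac{68}{3}$ ($M = - \frac{7}{3} + \frac{1}{3} \cdot 75 = - \frac{7}{3} + 25 = \frac{68}{3} \approx 22.667$)
$z = 28$ ($z = 4 + 24 = 28$)
$t{\left(o,j \right)} = \frac{68}{3} - 81 j o$ ($t{\left(o,j \right)} = - 81 o j + \frac{68}{3} = - 81 j o + \frac{68}{3} = \frac{68}{3} - 81 j o$)
$\left(31256 + t{\left(-32,z \right)}\right) - 7107 = \left(31256 - \left(- \frac{68}{3} + 2268 \left(-32\right)\right)\right) - 7107 = \left(31256 + \left(\frac{68}{3} + 72576\right)\right) - 7107 = \left(31256 + \frac{217796}{3}\right) - 7107 = \frac{311564}{3} - 7107 = \frac{290243}{3}$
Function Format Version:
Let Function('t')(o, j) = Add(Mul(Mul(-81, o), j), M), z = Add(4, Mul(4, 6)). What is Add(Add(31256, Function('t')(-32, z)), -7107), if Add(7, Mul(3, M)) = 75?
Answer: Rational(290243, 3) ≈ 96748.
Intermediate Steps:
M = Rational(68, 3) (M = Add(Rational(-7, 3), Mul(Rational(1, 3), 75)) = Add(Rational(-7, 3), 25) = Rational(68, 3) ≈ 22.667)
z = 28 (z = Add(4, 24) = 28)
Function('t')(o, j) = Add(Rational(68, 3), Mul(-81, j, o)) (Function('t')(o, j) = Add(Mul(Mul(-81, o), j), Rational(68, 3)) = Add(Mul(-81, j, o), Rational(68, 3)) = Add(Rational(68, 3), Mul(-81, j, o)))
Add(Add(31256, Function('t')(-32, z)), -7107) = Add(Add(31256, Add(Rational(68, 3), Mul(-81, 28, -32))), -7107) = Add(Add(31256, Add(Rational(68, 3), 72576)), -7107) = Add(Add(31256, Rational(217796, 3)), -7107) = Add(Rational(311564, 3), -7107) = Rational(290243, 3)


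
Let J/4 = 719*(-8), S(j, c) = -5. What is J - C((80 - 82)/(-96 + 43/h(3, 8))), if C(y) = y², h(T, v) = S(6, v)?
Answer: -6293355332/273529 ≈ -23008.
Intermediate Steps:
h(T, v) = -5
J = -23008 (J = 4*(719*(-8)) = 4*(-5752) = -23008)
J - C((80 - 82)/(-96 + 43/h(3, 8))) = -23008 - ((80 - 82)/(-96 + 43/(-5)))² = -23008 - (-2/(-96 + 43*(-⅕)))² = -23008 - (-2/(-96 - 43/5))² = -23008 - (-2/(-523/5))² = -23008 - (-2*(-5/523))² = -23008 - (10/523)² = -23008 - 1*100/273529 = -23008 - 100/273529 = -6293355332/273529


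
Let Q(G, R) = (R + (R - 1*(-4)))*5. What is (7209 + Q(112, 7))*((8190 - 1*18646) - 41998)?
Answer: -382861746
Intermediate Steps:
Q(G, R) = 20 + 10*R (Q(G, R) = (R + (R + 4))*5 = (R + (4 + R))*5 = (4 + 2*R)*5 = 20 + 10*R)
(7209 + Q(112, 7))*((8190 - 1*18646) - 41998) = (7209 + (20 + 10*7))*((8190 - 1*18646) - 41998) = (7209 + (20 + 70))*((8190 - 18646) - 41998) = (7209 + 90)*(-10456 - 41998) = 7299*(-52454) = -382861746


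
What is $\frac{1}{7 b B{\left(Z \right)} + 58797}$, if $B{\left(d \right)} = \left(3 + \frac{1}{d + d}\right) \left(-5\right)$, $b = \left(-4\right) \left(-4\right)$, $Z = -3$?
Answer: $\frac{3}{171631} \approx 1.7479 \cdot 10^{-5}$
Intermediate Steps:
$b = 16$
$B{\left(d \right)} = -15 - \frac{5}{2 d}$ ($B{\left(d \right)} = \left(3 + \frac{1}{2 d}\right) \left(-5\right) = -15 - \frac{5}{2 d}$)
$\frac{1}{7 b B{\left(Z \right)} + 58797} = \frac{1}{7 \cdot 16 \left(-15 - \frac{5}{2 \left(-3\right)}\right) + 58797} = \frac{1}{112 \left(-15 - - \frac{5}{6}\right) + 58797} = \frac{1}{112 \left(-15 + \frac{5}{6}\right) + 58797} = \frac{1}{112 \left(- \frac{85}{6}\right) + 58797} = \frac{1}{- \frac{4760}{3} + 58797} = \frac{1}{\frac{171631}{3}} = \frac{3}{171631}$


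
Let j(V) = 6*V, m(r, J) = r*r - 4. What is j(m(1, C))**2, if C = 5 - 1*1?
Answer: 324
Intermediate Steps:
C = 4 (C = 5 - 1 = 4)
m(r, J) = -4 + r**2 (m(r, J) = r**2 - 4 = -4 + r**2)
j(m(1, C))**2 = (6*(-4 + 1**2))**2 = (6*(-4 + 1))**2 = (6*(-3))**2 = (-18)**2 = 324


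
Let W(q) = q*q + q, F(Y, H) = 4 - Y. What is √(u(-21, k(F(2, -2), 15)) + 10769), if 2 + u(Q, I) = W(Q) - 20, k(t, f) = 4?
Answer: √11167 ≈ 105.67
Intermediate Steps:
W(q) = q + q² (W(q) = q² + q = q + q²)
u(Q, I) = -22 + Q*(1 + Q) (u(Q, I) = -2 + (Q*(1 + Q) - 20) = -2 + (-20 + Q*(1 + Q)) = -22 + Q*(1 + Q))
√(u(-21, k(F(2, -2), 15)) + 10769) = √((-22 - 21*(1 - 21)) + 10769) = √((-22 - 21*(-20)) + 10769) = √((-22 + 420) + 10769) = √(398 + 10769) = √11167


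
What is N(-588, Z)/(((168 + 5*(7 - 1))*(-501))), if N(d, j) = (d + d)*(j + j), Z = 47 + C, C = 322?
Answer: 16072/1837 ≈ 8.7491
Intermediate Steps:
Z = 369 (Z = 47 + 322 = 369)
N(d, j) = 4*d*j (N(d, j) = (2*d)*(2*j) = 4*d*j)
N(-588, Z)/(((168 + 5*(7 - 1))*(-501))) = (4*(-588)*369)/(((168 + 5*(7 - 1))*(-501))) = -867888*(-1/(501*(168 + 5*6))) = -867888*(-1/(501*(168 + 30))) = -867888/(198*(-501)) = -867888/(-99198) = -867888*(-1/99198) = 16072/1837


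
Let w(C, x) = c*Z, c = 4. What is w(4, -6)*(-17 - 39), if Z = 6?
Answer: -1344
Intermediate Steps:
w(C, x) = 24 (w(C, x) = 4*6 = 24)
w(4, -6)*(-17 - 39) = 24*(-17 - 39) = 24*(-56) = -1344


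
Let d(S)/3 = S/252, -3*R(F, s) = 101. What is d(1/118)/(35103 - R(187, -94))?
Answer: 1/348274640 ≈ 2.8713e-9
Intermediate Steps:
R(F, s) = -101/3 (R(F, s) = -1/3*101 = -101/3)
d(S) = S/84 (d(S) = 3*(S/252) = S/84)
d(1/118)/(35103 - R(187, -94)) = ((1/84)/118)/(35103 - 1*(-101/3)) = ((1/84)*(1/118))/(35103 + 101/3) = 1/(9912*(105410/3)) = (1/9912)*(3/105410) = 1/348274640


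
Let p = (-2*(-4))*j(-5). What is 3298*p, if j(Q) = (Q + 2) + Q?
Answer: -211072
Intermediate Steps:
j(Q) = 2 + 2*Q (j(Q) = (2 + Q) + Q = 2 + 2*Q)
p = -64 (p = (-2*(-4))*(2 + 2*(-5)) = 8*(2 - 10) = 8*(-8) = -64)
3298*p = 3298*(-64) = -211072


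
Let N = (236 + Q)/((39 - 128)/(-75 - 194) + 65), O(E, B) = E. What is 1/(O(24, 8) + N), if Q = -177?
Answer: 17574/437647 ≈ 0.040156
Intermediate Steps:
N = 15871/17574 (N = (236 - 177)/((39 - 128)/(-75 - 194) + 65) = 59/(-89/(-269) + 65) = 59/(-89*(-1/269) + 65) = 59/(89/269 + 65) = 59/(17574/269) = 59*(269/17574) = 15871/17574 ≈ 0.90310)
1/(O(24, 8) + N) = 1/(24 + 15871/17574) = 1/(437647/17574) = 17574/437647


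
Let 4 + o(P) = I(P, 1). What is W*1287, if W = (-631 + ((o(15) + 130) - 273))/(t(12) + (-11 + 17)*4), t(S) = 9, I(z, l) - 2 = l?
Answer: -30225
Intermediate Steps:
I(z, l) = 2 + l
o(P) = -1 (o(P) = -4 + (2 + 1) = -4 + 3 = -1)
W = -775/33 (W = (-631 + ((-1 + 130) - 273))/(9 + (-11 + 17)*4) = (-631 + (129 - 273))/(9 + 6*4) = (-631 - 144)/(9 + 24) = -775/33 ≈ -23.485)
W*1287 = -775/33*1287 = -30225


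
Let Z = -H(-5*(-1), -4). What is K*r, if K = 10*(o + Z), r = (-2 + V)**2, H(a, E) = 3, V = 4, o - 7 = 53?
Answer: 2280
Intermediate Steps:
o = 60 (o = 7 + 53 = 60)
Z = -3 (Z = -1*3 = -3)
r = 4 (r = (-2 + 4)**2 = 2**2 = 4)
K = 570 (K = 10*(60 - 3) = 10*57 = 570)
K*r = 570*4 = 2280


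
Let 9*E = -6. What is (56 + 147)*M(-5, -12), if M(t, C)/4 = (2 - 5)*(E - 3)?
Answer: 8932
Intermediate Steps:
E = -⅔ (E = (⅑)*(-6) = -⅔ ≈ -0.66667)
M(t, C) = 44 (M(t, C) = 4*((2 - 5)*(-⅔ - 3)) = 4*(-3*(-11/3)) = 4*11 = 44)
(56 + 147)*M(-5, -12) = (56 + 147)*44 = 203*44 = 8932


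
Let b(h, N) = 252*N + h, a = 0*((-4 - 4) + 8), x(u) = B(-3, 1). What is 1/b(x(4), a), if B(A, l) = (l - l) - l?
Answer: -1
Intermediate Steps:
B(A, l) = -l (B(A, l) = 0 - l = -l)
x(u) = -1 (x(u) = -1*1 = -1)
a = 0 (a = 0*(-8 + 8) = 0*0 = 0)
b(h, N) = h + 252*N
1/b(x(4), a) = 1/(-1 + 252*0) = 1/(-1 + 0) = 1/(-1) = -1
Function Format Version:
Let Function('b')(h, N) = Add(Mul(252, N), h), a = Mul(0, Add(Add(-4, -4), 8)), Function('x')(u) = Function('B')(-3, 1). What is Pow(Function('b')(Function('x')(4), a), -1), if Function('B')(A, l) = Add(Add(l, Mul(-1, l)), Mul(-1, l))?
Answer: -1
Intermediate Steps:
Function('B')(A, l) = Mul(-1, l) (Function('B')(A, l) = Add(0, Mul(-1, l)) = Mul(-1, l))
Function('x')(u) = -1 (Function('x')(u) = Mul(-1, 1) = -1)
a = 0 (a = Mul(0, Add(-8, 8)) = Mul(0, 0) = 0)
Function('b')(h, N) = Add(h, Mul(252, N))
Pow(Function('b')(Function('x')(4), a), -1) = Pow(Add(-1, Mul(252, 0)), -1) = Pow(Add(-1, 0), -1) = Pow(-1, -1) = -1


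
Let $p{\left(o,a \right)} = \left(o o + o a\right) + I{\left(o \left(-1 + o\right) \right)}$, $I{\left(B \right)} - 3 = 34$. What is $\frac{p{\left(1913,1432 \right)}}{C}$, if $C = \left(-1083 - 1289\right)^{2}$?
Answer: $\frac{3199511}{2813192} \approx 1.1373$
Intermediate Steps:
$I{\left(B \right)} = 37$ ($I{\left(B \right)} = 3 + 34 = 37$)
$p{\left(o,a \right)} = 37 + o^{2} + a o$ ($p{\left(o,a \right)} = \left(o o + o a\right) + 37 = \left(o^{2} + a o\right) + 37 = 37 + o^{2} + a o$)
$C = 5626384$ ($C = \left(-2372\right)^{2} = 5626384$)
$\frac{p{\left(1913,1432 \right)}}{C} = \frac{37 + 1913^{2} + 1432 \cdot 1913}{5626384} = \left(37 + 3659569 + 2739416\right) \frac{1}{5626384} = 6399022 \cdot \frac{1}{5626384} = \frac{3199511}{2813192}$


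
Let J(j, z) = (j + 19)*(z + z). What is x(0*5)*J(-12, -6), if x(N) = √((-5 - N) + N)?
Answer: -84*I*√5 ≈ -187.83*I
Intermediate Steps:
J(j, z) = 2*z*(19 + j) (J(j, z) = (19 + j)*(2*z) = 2*z*(19 + j))
x(N) = I*√5 (x(N) = √(-5) = I*√5)
x(0*5)*J(-12, -6) = (I*√5)*(2*(-6)*(19 - 12)) = (I*√5)*(2*(-6)*7) = (I*√5)*(-84) = -84*I*√5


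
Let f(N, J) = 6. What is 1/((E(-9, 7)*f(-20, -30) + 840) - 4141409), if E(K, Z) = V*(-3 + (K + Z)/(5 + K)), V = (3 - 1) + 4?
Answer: -1/4140659 ≈ -2.4151e-7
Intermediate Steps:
V = 6 (V = 2 + 4 = 6)
E(K, Z) = -18 + 6*(K + Z)/(5 + K) (E(K, Z) = 6*(-3 + (K + Z)/(5 + K)) = -18 + 6*(K + Z)/(5 + K))
1/((E(-9, 7)*f(-20, -30) + 840) - 4141409) = 1/(((6*(-15 + 7 - 2*(-9))/(5 - 9))*6 + 840) - 4141409) = 1/(((6*(-15 + 7 + 18)/(-4))*6 + 840) - 4141409) = 1/(((6*(-¼)*10)*6 + 840) - 4141409) = 1/((-15*6 + 840) - 4141409) = 1/((-90 + 840) - 4141409) = 1/(750 - 4141409) = 1/(-4140659) = -1/4140659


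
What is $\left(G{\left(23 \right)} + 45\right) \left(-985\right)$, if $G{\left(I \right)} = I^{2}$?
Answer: $-565390$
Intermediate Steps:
$\left(G{\left(23 \right)} + 45\right) \left(-985\right) = \left(23^{2} + 45\right) \left(-985\right) = \left(529 + 45\right) \left(-985\right) = 574 \left(-985\right) = -565390$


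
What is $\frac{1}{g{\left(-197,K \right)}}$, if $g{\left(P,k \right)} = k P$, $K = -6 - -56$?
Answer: $- \frac{1}{9850} \approx -0.00010152$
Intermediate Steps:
$K = 50$ ($K = -6 + 56 = 50$)
$g{\left(P,k \right)} = P k$
$\frac{1}{g{\left(-197,K \right)}} = \frac{1}{\left(-197\right) 50} = \frac{1}{-9850} = - \frac{1}{9850}$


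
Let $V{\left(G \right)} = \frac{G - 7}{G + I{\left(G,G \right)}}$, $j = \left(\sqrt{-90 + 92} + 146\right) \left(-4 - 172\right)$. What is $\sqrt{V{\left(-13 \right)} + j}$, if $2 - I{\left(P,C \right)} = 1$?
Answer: $\frac{\sqrt{-231249 - 1584 \sqrt{2}}}{3} \approx 161.07 i$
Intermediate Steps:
$I{\left(P,C \right)} = 1$ ($I{\left(P,C \right)} = 2 - 1 = 1$)
$j = -25696 - 176 \sqrt{2}$ ($j = \left(\sqrt{2} + 146\right) \left(-176\right) = \left(146 + \sqrt{2}\right) \left(-176\right) = -25696 - 176 \sqrt{2} \approx -25945.0$)
$V{\left(G \right)} = \frac{-7 + G}{1 + G}$ ($V{\left(G \right)} = \frac{G - 7}{G + 1} = \frac{-7 + G}{1 + G}$)
$\sqrt{V{\left(-13 \right)} + j} = \sqrt{\frac{-7 - 13}{1 - 13} - \left(25696 + 176 \sqrt{2}\right)} = \sqrt{\frac{1}{-12} \left(-20\right) - \left(25696 + 176 \sqrt{2}\right)} = \sqrt{\left(- \frac{1}{12}\right) \left(-20\right) - \left(25696 + 176 \sqrt{2}\right)} = \sqrt{\frac{5}{3} - \left(25696 + 176 \sqrt{2}\right)} = \sqrt{- \frac{77083}{3} - 176 \sqrt{2}}$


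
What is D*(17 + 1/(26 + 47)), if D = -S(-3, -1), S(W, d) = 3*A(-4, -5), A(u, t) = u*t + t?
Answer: -55890/73 ≈ -765.62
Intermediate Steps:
A(u, t) = t + t*u (A(u, t) = t*u + t = t + t*u)
S(W, d) = 45 (S(W, d) = 3*(-5*(1 - 4)) = 3*(-5*(-3)) = 3*15 = 45)
D = -45 (D = -1*45 = -45)
D*(17 + 1/(26 + 47)) = -45*(17 + 1/(26 + 47)) = -45*(17 + 1/73) = -45*1242/73 = -55890/73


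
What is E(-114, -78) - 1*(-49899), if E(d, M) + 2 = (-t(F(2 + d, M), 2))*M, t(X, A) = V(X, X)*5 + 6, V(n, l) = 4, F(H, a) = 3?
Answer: 51925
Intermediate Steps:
t(X, A) = 26 (t(X, A) = 4*5 + 6 = 20 + 6 = 26)
E(d, M) = -2 - 26*M (E(d, M) = -2 + (-1*26)*M = -2 - 26*M)
E(-114, -78) - 1*(-49899) = (-2 - 26*(-78)) - 1*(-49899) = (-2 + 2028) + 49899 = 2026 + 49899 = 51925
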